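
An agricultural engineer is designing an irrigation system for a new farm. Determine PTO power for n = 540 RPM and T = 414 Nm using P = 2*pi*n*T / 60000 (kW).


P = 2*pi*n*T / 60000
  = 2*pi * 540 * 414 / 60000
  = 1404668.91 / 60000
  = 23.41 kW


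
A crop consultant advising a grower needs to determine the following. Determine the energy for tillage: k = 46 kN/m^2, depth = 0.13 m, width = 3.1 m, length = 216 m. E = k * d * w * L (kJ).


E = k * d * w * L
  = 46 * 0.13 * 3.1 * 216
  = 4004.21 kJ


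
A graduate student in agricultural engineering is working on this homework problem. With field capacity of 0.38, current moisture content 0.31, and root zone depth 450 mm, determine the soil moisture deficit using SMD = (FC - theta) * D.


SMD = (FC - theta) * D
    = (0.38 - 0.31) * 450
    = 0.070 * 450
    = 31.50 mm


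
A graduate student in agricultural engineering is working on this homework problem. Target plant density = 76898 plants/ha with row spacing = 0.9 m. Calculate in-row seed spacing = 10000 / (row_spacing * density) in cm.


spacing = 10000 / (row_sp * density)
        = 10000 / (0.9 * 76898)
        = 10000 / 69208.20
        = 0.14449 m = 14.45 cm


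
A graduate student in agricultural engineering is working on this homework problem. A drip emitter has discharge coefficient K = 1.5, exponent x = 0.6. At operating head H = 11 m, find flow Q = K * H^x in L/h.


Q = K * H^x
  = 1.5 * 11^0.6
  = 1.5 * 4.2154
  = 6.32 L/h


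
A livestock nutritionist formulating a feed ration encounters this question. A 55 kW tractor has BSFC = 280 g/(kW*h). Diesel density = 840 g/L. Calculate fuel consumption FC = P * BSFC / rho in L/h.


FC = P * BSFC / rho_fuel
   = 55 * 280 / 840
   = 15400 / 840
   = 18.33 L/h


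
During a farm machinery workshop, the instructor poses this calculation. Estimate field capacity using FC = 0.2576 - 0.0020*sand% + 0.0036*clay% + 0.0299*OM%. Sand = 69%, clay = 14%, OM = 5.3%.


FC = 0.2576 - 0.0020*69 + 0.0036*14 + 0.0299*5.3
   = 0.2576 - 0.1380 + 0.0504 + 0.1585
   = 0.3285


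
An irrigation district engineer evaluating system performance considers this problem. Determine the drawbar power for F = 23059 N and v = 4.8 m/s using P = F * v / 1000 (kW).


P = F * v / 1000
  = 23059 * 4.8 / 1000
  = 110683.20 / 1000
  = 110.68 kW


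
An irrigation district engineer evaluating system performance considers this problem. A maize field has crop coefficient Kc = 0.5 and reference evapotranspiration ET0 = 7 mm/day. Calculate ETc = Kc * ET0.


ETc = Kc * ET0
    = 0.5 * 7
    = 3.50 mm/day


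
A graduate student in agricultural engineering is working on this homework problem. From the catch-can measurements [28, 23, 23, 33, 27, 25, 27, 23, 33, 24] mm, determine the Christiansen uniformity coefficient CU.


xbar = 266 / 10 = 26.600
sum|xi - xbar| = 30
CU = 100 * (1 - 30 / (10 * 26.600))
   = 100 * (1 - 0.1128)
   = 88.72%


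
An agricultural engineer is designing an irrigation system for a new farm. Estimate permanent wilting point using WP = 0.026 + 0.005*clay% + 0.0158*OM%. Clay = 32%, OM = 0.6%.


WP = 0.026 + 0.005*32 + 0.0158*0.6
   = 0.026 + 0.1600 + 0.0095
   = 0.1955


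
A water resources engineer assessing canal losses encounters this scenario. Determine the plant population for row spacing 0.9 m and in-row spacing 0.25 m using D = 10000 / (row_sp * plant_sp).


D = 10000 / (row_sp * plant_sp)
  = 10000 / (0.9 * 0.25)
  = 10000 / 0.2250
  = 44444.44 plants/ha


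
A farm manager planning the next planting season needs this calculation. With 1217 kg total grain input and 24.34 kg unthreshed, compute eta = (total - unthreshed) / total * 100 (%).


eta = (total - unthreshed) / total * 100
    = (1217 - 24.34) / 1217 * 100
    = 1192.66 / 1217 * 100
    = 98%


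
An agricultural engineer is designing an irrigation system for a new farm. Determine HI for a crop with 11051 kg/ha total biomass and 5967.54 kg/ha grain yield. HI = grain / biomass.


HI = grain_yield / biomass
   = 5967.54 / 11051
   = 0.54


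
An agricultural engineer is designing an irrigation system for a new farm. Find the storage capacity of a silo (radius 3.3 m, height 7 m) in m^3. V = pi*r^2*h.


V = pi * r^2 * h
  = pi * 3.3^2 * 7
  = pi * 10.89 * 7
  = 239.48 m^3


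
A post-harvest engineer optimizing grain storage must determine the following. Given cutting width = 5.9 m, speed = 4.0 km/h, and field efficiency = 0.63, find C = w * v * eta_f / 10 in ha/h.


C = w * v * eta_f / 10
  = 5.9 * 4.0 * 0.63 / 10
  = 14.87 / 10
  = 1.49 ha/h


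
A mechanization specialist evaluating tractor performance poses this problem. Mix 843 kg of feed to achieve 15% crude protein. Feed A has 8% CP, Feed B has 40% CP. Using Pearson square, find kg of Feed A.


parts_A = CP_b - target = 40 - 15 = 25
parts_B = target - CP_a = 15 - 8 = 7
total_parts = 25 + 7 = 32
Feed A = 843 * 25 / 32 = 658.59 kg
Feed B = 843 * 7 / 32 = 184.41 kg

658.59 kg


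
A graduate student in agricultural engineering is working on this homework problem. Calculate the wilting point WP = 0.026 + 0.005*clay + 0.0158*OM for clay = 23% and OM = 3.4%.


WP = 0.026 + 0.005*23 + 0.0158*3.4
   = 0.026 + 0.1150 + 0.0537
   = 0.1947


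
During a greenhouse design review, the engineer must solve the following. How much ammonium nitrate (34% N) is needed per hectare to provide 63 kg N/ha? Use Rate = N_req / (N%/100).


Rate = N_required / (N_content / 100)
     = 63 / (34 / 100)
     = 63 / 0.34
     = 185.29 kg/ha


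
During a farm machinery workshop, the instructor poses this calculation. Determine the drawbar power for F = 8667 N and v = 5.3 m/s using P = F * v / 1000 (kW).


P = F * v / 1000
  = 8667 * 5.3 / 1000
  = 45935.10 / 1000
  = 45.94 kW


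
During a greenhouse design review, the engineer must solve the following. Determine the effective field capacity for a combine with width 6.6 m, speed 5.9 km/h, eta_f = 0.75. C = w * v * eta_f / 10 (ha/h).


C = w * v * eta_f / 10
  = 6.6 * 5.9 * 0.75 / 10
  = 29.21 / 10
  = 2.92 ha/h


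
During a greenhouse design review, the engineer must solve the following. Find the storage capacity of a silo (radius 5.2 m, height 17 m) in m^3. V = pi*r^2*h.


V = pi * r^2 * h
  = pi * 5.2^2 * 17
  = pi * 27.04 * 17
  = 1444.13 m^3


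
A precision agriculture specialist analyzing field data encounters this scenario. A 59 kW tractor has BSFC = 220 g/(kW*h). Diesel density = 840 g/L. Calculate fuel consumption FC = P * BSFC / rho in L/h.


FC = P * BSFC / rho_fuel
   = 59 * 220 / 840
   = 12980 / 840
   = 15.45 L/h


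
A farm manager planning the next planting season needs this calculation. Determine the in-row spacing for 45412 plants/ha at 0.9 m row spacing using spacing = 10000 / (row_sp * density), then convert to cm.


spacing = 10000 / (row_sp * density)
        = 10000 / (0.9 * 45412)
        = 10000 / 40870.80
        = 0.24467 m = 24.47 cm


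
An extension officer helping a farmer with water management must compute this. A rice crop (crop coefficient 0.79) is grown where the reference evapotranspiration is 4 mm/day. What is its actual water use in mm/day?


ETc = Kc * ET0
    = 0.79 * 4
    = 3.16 mm/day


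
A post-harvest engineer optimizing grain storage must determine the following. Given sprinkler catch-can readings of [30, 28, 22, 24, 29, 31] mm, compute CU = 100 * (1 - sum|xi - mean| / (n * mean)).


xbar = 164 / 6 = 27.333
sum|xi - xbar| = 17.333
CU = 100 * (1 - 17.333 / (6 * 27.333))
   = 100 * (1 - 0.1057)
   = 89.43%


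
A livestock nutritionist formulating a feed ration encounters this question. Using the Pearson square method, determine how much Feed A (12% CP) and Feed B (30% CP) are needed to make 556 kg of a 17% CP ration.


parts_A = CP_b - target = 30 - 17 = 13
parts_B = target - CP_a = 17 - 12 = 5
total_parts = 13 + 5 = 18
Feed A = 556 * 13 / 18 = 401.56 kg
Feed B = 556 * 5 / 18 = 154.44 kg

401.56 kg


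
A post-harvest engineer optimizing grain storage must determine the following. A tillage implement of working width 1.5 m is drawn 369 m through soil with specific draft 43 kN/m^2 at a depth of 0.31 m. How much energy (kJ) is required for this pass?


E = k * d * w * L
  = 43 * 0.31 * 1.5 * 369
  = 7378.16 kJ


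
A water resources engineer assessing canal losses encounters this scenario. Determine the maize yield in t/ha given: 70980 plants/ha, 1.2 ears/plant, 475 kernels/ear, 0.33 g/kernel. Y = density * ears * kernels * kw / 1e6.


Y = density * ears * kernels * kw
  = 70980 * 1.2 * 475 * 0.33 g/ha
  = 13351338 g/ha
  = 13351.34 kg/ha = 13.35 t/ha


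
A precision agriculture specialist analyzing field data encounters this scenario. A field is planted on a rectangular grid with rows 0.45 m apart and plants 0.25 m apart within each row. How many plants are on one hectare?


D = 10000 / (row_sp * plant_sp)
  = 10000 / (0.45 * 0.25)
  = 10000 / 0.1125
  = 88888.89 plants/ha


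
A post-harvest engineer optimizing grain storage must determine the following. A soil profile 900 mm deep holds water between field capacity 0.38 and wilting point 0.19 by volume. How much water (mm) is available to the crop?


AW = (FC - WP) * D
   = (0.38 - 0.19) * 900
   = 0.19 * 900
   = 171 mm


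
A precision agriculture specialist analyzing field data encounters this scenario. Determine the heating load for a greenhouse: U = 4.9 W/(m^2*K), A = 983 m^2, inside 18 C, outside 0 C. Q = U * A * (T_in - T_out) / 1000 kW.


dT = 18 - (0) = 18 K
Q = U * A * dT
  = 4.9 * 983 * 18
  = 86700.60 W = 86.70 kW


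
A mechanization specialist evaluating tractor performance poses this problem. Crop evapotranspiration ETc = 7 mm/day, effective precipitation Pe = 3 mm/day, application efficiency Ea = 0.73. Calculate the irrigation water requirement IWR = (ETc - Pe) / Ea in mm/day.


IWR = (ETc - Pe) / Ea
    = (7 - 3) / 0.73
    = 4 / 0.73
    = 5.48 mm/day


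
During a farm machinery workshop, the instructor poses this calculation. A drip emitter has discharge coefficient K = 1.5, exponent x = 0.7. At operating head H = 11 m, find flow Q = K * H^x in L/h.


Q = K * H^x
  = 1.5 * 11^0.7
  = 1.5 * 5.3577
  = 8.04 L/h


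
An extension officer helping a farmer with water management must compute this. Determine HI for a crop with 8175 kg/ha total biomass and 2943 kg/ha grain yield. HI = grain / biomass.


HI = grain_yield / biomass
   = 2943 / 8175
   = 0.36


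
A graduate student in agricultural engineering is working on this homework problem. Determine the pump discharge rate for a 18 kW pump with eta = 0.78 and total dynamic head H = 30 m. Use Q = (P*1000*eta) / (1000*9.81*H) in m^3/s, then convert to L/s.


Q = (P * 1000 * eta) / (rho * g * H)
  = (18 * 1000 * 0.78) / (1000 * 9.81 * 30)
  = 14040 / 294300
  = 0.04771 m^3/s = 47.71 L/s


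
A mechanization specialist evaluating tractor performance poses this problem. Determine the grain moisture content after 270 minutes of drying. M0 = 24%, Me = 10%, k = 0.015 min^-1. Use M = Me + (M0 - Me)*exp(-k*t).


M = Me + (M0 - Me) * e^(-k*t)
  = 10 + (24 - 10) * e^(-0.015*270)
  = 10 + 14 * e^(-4.050)
  = 10 + 14 * 0.01742
  = 10 + 0.2439
  = 10.24%


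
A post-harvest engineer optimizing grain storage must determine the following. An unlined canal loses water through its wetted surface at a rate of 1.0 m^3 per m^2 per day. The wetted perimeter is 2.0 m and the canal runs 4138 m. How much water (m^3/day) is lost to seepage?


S = C * P * L
  = 1.0 * 2.0 * 4138
  = 8276 m^3/day


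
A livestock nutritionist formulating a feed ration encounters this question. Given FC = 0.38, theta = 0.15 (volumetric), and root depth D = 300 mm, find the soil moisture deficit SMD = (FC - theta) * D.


SMD = (FC - theta) * D
    = (0.38 - 0.15) * 300
    = 0.230 * 300
    = 69 mm


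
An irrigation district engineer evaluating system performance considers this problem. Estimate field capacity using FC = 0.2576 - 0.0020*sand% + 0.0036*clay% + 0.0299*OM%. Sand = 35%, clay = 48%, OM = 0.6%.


FC = 0.2576 - 0.0020*35 + 0.0036*48 + 0.0299*0.6
   = 0.2576 - 0.0700 + 0.1728 + 0.0179
   = 0.3783


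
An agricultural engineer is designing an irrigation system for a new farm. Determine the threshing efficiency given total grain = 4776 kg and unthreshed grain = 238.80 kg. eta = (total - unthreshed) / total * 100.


eta = (total - unthreshed) / total * 100
    = (4776 - 238.80) / 4776 * 100
    = 4537.20 / 4776 * 100
    = 95%


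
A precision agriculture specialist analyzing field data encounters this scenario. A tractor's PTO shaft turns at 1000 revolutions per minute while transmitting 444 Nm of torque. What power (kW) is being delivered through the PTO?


P = 2*pi*n*T / 60000
  = 2*pi * 1000 * 444 / 60000
  = 2789734.28 / 60000
  = 46.50 kW


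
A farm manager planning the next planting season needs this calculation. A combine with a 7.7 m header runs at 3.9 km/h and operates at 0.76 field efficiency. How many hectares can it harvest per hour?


C = w * v * eta_f / 10
  = 7.7 * 3.9 * 0.76 / 10
  = 22.82 / 10
  = 2.28 ha/h


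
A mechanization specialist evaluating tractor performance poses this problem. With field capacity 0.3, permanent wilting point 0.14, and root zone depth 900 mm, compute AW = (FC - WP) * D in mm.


AW = (FC - WP) * D
   = (0.3 - 0.14) * 900
   = 0.16 * 900
   = 144 mm


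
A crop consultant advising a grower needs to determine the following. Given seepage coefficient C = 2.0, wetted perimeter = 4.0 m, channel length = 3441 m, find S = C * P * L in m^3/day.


S = C * P * L
  = 2.0 * 4.0 * 3441
  = 27528 m^3/day


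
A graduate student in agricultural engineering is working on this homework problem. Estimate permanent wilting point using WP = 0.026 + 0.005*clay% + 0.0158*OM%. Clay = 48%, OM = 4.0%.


WP = 0.026 + 0.005*48 + 0.0158*4.0
   = 0.026 + 0.2400 + 0.0632
   = 0.3292


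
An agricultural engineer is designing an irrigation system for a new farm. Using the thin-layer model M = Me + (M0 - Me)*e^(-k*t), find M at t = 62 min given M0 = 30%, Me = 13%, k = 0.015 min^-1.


M = Me + (M0 - Me) * e^(-k*t)
  = 13 + (30 - 13) * e^(-0.015*62)
  = 13 + 17 * e^(-0.930)
  = 13 + 17 * 0.39455
  = 13 + 6.7074
  = 19.71%


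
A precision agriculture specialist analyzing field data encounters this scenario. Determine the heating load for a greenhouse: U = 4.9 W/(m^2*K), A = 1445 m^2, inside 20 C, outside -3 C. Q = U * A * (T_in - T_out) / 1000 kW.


dT = 20 - (-3) = 23 K
Q = U * A * dT
  = 4.9 * 1445 * 23
  = 162851.50 W = 162.85 kW


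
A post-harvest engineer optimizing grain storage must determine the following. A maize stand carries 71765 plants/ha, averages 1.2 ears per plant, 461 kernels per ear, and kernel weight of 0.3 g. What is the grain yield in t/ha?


Y = density * ears * kernels * kw
  = 71765 * 1.2 * 461 * 0.3 g/ha
  = 11910119.40 g/ha
  = 11910.12 kg/ha = 11.91 t/ha


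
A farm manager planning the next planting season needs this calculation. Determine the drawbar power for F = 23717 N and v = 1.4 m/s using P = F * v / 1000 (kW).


P = F * v / 1000
  = 23717 * 1.4 / 1000
  = 33203.80 / 1000
  = 33.20 kW


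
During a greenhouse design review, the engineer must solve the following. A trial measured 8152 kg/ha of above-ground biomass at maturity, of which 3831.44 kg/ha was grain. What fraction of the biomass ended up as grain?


HI = grain_yield / biomass
   = 3831.44 / 8152
   = 0.47


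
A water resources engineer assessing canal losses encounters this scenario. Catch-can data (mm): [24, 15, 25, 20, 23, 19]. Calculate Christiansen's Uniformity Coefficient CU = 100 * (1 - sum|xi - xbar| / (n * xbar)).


xbar = 126 / 6 = 21
sum|xi - xbar| = 18
CU = 100 * (1 - 18 / (6 * 21))
   = 100 * (1 - 0.1429)
   = 85.71%


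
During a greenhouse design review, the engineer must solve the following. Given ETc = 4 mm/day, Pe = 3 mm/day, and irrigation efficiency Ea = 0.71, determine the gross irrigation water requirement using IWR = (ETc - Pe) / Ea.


IWR = (ETc - Pe) / Ea
    = (4 - 3) / 0.71
    = 1 / 0.71
    = 1.41 mm/day


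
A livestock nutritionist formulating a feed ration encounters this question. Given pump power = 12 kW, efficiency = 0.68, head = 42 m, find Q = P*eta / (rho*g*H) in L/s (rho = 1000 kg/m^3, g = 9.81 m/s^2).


Q = (P * 1000 * eta) / (rho * g * H)
  = (12 * 1000 * 0.68) / (1000 * 9.81 * 42)
  = 8160 / 412020
  = 0.01980 m^3/s = 19.80 L/s


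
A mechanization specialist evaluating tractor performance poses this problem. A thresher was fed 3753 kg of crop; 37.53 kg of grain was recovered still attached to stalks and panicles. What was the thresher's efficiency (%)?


eta = (total - unthreshed) / total * 100
    = (3753 - 37.53) / 3753 * 100
    = 3715.47 / 3753 * 100
    = 99%


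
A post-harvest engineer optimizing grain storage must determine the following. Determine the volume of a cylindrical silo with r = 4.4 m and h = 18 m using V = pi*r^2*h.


V = pi * r^2 * h
  = pi * 4.4^2 * 18
  = pi * 19.36 * 18
  = 1094.78 m^3


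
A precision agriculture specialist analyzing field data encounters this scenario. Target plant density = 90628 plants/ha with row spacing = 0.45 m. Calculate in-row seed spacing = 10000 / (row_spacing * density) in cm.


spacing = 10000 / (row_sp * density)
        = 10000 / (0.45 * 90628)
        = 10000 / 40782.60
        = 0.24520 m = 24.52 cm


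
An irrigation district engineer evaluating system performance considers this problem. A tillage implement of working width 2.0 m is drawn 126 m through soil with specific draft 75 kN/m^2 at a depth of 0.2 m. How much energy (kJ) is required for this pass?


E = k * d * w * L
  = 75 * 0.2 * 2.0 * 126
  = 3780 kJ


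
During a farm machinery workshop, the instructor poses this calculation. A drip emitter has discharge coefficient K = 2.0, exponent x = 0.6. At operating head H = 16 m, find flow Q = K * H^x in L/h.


Q = K * H^x
  = 2.0 * 16^0.6
  = 2.0 * 5.2780
  = 10.56 L/h


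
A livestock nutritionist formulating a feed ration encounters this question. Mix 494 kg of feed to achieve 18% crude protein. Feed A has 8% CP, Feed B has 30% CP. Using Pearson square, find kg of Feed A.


parts_A = CP_b - target = 30 - 18 = 12
parts_B = target - CP_a = 18 - 8 = 10
total_parts = 12 + 10 = 22
Feed A = 494 * 12 / 22 = 269.45 kg
Feed B = 494 * 10 / 22 = 224.55 kg

269.45 kg


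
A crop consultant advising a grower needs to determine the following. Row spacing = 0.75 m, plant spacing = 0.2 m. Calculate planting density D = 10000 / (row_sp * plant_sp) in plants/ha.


D = 10000 / (row_sp * plant_sp)
  = 10000 / (0.75 * 0.2)
  = 10000 / 0.1500
  = 66666.67 plants/ha


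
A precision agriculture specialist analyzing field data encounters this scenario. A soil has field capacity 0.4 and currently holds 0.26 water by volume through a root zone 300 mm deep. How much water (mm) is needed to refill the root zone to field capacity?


SMD = (FC - theta) * D
    = (0.4 - 0.26) * 300
    = 0.140 * 300
    = 42 mm


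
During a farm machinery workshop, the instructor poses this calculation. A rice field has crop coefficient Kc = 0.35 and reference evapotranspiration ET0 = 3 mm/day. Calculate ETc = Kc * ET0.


ETc = Kc * ET0
    = 0.35 * 3
    = 1.05 mm/day


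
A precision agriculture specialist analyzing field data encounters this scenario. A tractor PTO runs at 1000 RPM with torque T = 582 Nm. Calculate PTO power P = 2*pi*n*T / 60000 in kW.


P = 2*pi*n*T / 60000
  = 2*pi * 1000 * 582 / 60000
  = 3656813.85 / 60000
  = 60.95 kW


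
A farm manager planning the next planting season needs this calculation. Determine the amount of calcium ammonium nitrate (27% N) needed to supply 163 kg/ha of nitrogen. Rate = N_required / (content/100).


Rate = N_required / (N_content / 100)
     = 163 / (27 / 100)
     = 163 / 0.27
     = 603.70 kg/ha


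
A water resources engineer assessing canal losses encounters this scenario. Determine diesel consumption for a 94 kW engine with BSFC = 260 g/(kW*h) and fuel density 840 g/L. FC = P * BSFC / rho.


FC = P * BSFC / rho_fuel
   = 94 * 260 / 840
   = 24440 / 840
   = 29.10 L/h


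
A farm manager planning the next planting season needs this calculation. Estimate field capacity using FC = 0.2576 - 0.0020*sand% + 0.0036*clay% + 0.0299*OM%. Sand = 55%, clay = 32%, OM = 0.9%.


FC = 0.2576 - 0.0020*55 + 0.0036*32 + 0.0299*0.9
   = 0.2576 - 0.1100 + 0.1152 + 0.0269
   = 0.2897


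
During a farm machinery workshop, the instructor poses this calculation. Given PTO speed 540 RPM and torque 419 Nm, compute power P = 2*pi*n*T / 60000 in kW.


P = 2*pi*n*T / 60000
  = 2*pi * 540 * 419 / 60000
  = 1421633.51 / 60000
  = 23.69 kW


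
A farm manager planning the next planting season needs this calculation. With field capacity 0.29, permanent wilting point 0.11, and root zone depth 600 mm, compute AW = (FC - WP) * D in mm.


AW = (FC - WP) * D
   = (0.29 - 0.11) * 600
   = 0.18 * 600
   = 108 mm


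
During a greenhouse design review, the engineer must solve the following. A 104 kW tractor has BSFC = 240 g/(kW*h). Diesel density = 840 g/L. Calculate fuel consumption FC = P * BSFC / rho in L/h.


FC = P * BSFC / rho_fuel
   = 104 * 240 / 840
   = 24960 / 840
   = 29.71 L/h


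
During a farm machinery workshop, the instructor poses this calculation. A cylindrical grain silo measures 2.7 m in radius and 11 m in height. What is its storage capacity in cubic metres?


V = pi * r^2 * h
  = pi * 2.7^2 * 11
  = pi * 7.29 * 11
  = 251.92 m^3


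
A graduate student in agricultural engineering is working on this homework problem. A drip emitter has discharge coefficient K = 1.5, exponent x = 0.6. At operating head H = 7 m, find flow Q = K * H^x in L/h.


Q = K * H^x
  = 1.5 * 7^0.6
  = 1.5 * 3.2141
  = 4.82 L/h


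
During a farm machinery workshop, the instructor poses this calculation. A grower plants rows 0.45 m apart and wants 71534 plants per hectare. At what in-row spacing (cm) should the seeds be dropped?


spacing = 10000 / (row_sp * density)
        = 10000 / (0.45 * 71534)
        = 10000 / 32190.30
        = 0.31065 m = 31.07 cm


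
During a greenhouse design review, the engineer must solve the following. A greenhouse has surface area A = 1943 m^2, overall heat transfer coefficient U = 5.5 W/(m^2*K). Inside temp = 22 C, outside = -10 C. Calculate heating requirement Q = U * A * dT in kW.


dT = 22 - (-10) = 32 K
Q = U * A * dT
  = 5.5 * 1943 * 32
  = 341968 W = 341.97 kW


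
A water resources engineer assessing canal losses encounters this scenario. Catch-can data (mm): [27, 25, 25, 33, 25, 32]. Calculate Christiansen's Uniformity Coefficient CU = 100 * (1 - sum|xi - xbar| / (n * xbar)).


xbar = 167 / 6 = 27.833
sum|xi - xbar| = 18.667
CU = 100 * (1 - 18.667 / (6 * 27.833))
   = 100 * (1 - 0.1118)
   = 88.82%


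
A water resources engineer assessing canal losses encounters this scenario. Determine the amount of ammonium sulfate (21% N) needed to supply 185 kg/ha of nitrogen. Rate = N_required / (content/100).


Rate = N_required / (N_content / 100)
     = 185 / (21 / 100)
     = 185 / 0.21
     = 880.95 kg/ha


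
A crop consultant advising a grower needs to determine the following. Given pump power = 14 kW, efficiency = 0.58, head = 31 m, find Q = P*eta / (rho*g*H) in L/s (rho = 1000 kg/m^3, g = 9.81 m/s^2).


Q = (P * 1000 * eta) / (rho * g * H)
  = (14 * 1000 * 0.58) / (1000 * 9.81 * 31)
  = 8120 / 304110
  = 0.02670 m^3/s = 26.70 L/s


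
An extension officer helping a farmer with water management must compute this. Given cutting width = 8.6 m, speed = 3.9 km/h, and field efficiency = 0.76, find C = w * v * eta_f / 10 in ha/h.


C = w * v * eta_f / 10
  = 8.6 * 3.9 * 0.76 / 10
  = 25.49 / 10
  = 2.55 ha/h


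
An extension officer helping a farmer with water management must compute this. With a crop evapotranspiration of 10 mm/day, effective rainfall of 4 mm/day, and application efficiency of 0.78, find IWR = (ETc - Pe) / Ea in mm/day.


IWR = (ETc - Pe) / Ea
    = (10 - 4) / 0.78
    = 6 / 0.78
    = 7.69 mm/day


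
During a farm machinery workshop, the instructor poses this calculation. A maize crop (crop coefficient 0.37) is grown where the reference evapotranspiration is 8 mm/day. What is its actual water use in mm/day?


ETc = Kc * ET0
    = 0.37 * 8
    = 2.96 mm/day


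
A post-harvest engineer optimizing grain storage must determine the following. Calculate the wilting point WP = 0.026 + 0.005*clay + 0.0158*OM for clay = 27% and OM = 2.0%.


WP = 0.026 + 0.005*27 + 0.0158*2.0
   = 0.026 + 0.1350 + 0.0316
   = 0.1926


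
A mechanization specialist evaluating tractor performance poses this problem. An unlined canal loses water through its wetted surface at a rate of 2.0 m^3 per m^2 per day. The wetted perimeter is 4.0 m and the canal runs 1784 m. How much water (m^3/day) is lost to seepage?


S = C * P * L
  = 2.0 * 4.0 * 1784
  = 14272 m^3/day


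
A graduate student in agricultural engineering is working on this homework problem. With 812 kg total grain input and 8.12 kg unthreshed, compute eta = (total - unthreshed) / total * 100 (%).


eta = (total - unthreshed) / total * 100
    = (812 - 8.12) / 812 * 100
    = 803.88 / 812 * 100
    = 99%


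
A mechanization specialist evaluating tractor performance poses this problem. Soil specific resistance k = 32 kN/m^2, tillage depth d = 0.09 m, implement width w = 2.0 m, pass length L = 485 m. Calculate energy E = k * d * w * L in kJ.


E = k * d * w * L
  = 32 * 0.09 * 2.0 * 485
  = 2793.60 kJ


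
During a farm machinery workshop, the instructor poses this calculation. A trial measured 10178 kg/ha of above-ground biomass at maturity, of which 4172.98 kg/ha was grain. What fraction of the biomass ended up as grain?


HI = grain_yield / biomass
   = 4172.98 / 10178
   = 0.41


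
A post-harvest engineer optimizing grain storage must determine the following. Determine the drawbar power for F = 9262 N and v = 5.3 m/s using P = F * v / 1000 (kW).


P = F * v / 1000
  = 9262 * 5.3 / 1000
  = 49088.60 / 1000
  = 49.09 kW


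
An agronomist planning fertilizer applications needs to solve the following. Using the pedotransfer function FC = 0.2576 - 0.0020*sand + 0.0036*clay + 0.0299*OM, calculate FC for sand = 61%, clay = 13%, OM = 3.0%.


FC = 0.2576 - 0.0020*61 + 0.0036*13 + 0.0299*3.0
   = 0.2576 - 0.1220 + 0.0468 + 0.0897
   = 0.2721


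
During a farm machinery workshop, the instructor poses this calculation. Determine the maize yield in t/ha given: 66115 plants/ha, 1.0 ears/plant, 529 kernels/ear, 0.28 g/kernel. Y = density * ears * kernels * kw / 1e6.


Y = density * ears * kernels * kw
  = 66115 * 1.0 * 529 * 0.28 g/ha
  = 9792953.80 g/ha
  = 9792.95 kg/ha = 9.79 t/ha


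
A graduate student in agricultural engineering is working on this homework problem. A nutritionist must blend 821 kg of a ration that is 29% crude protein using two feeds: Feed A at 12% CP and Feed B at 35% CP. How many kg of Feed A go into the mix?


parts_A = CP_b - target = 35 - 29 = 6
parts_B = target - CP_a = 29 - 12 = 17
total_parts = 6 + 17 = 23
Feed A = 821 * 6 / 23 = 214.17 kg
Feed B = 821 * 17 / 23 = 606.83 kg

214.17 kg


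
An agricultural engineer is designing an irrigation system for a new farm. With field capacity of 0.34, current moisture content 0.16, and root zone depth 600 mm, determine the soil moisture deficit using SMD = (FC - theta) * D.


SMD = (FC - theta) * D
    = (0.34 - 0.16) * 600
    = 0.180 * 600
    = 108 mm


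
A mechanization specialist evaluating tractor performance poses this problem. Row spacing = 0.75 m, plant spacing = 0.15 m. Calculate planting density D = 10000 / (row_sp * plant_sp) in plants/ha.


D = 10000 / (row_sp * plant_sp)
  = 10000 / (0.75 * 0.15)
  = 10000 / 0.1125
  = 88888.89 plants/ha


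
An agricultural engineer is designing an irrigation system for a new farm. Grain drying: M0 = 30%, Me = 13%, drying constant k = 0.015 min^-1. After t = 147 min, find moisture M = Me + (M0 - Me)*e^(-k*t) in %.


M = Me + (M0 - Me) * e^(-k*t)
  = 13 + (30 - 13) * e^(-0.015*147)
  = 13 + 17 * e^(-2.205)
  = 13 + 17 * 0.11025
  = 13 + 1.8743
  = 14.87%


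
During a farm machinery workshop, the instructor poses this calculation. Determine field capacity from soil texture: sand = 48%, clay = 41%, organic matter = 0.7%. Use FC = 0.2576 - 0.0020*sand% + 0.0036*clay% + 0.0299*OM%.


FC = 0.2576 - 0.0020*48 + 0.0036*41 + 0.0299*0.7
   = 0.2576 - 0.0960 + 0.1476 + 0.0209
   = 0.3301


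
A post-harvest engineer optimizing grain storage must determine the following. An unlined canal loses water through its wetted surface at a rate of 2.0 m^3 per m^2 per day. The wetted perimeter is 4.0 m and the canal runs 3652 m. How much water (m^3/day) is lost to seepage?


S = C * P * L
  = 2.0 * 4.0 * 3652
  = 29216 m^3/day


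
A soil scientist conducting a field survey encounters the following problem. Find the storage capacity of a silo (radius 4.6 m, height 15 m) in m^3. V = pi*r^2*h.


V = pi * r^2 * h
  = pi * 4.6^2 * 15
  = pi * 21.16 * 15
  = 997.14 m^3


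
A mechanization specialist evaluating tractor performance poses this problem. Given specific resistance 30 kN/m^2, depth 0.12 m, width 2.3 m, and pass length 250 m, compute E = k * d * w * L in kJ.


E = k * d * w * L
  = 30 * 0.12 * 2.3 * 250
  = 2070 kJ


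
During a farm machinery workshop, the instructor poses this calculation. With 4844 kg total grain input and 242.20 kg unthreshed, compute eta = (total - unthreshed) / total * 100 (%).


eta = (total - unthreshed) / total * 100
    = (4844 - 242.20) / 4844 * 100
    = 4601.80 / 4844 * 100
    = 95%


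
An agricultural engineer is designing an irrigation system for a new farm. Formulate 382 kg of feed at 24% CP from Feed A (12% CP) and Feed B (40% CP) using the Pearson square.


parts_A = CP_b - target = 40 - 24 = 16
parts_B = target - CP_a = 24 - 12 = 12
total_parts = 16 + 12 = 28
Feed A = 382 * 16 / 28 = 218.29 kg
Feed B = 382 * 12 / 28 = 163.71 kg

218.29 kg


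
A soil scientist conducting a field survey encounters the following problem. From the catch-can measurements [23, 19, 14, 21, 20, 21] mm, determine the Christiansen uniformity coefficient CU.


xbar = 118 / 6 = 19.667
sum|xi - xbar| = 12.667
CU = 100 * (1 - 12.667 / (6 * 19.667))
   = 100 * (1 - 0.1073)
   = 89.27%


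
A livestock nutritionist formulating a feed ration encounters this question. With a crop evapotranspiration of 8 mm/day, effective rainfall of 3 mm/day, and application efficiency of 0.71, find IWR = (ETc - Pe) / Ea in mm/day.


IWR = (ETc - Pe) / Ea
    = (8 - 3) / 0.71
    = 5 / 0.71
    = 7.04 mm/day


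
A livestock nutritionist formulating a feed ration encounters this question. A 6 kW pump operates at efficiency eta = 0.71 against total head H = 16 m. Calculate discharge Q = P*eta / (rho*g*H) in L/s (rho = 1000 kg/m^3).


Q = (P * 1000 * eta) / (rho * g * H)
  = (6 * 1000 * 0.71) / (1000 * 9.81 * 16)
  = 4260 / 156960
  = 0.02714 m^3/s = 27.14 L/s


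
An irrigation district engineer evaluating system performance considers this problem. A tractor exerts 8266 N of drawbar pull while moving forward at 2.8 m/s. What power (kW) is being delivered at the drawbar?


P = F * v / 1000
  = 8266 * 2.8 / 1000
  = 23144.80 / 1000
  = 23.14 kW


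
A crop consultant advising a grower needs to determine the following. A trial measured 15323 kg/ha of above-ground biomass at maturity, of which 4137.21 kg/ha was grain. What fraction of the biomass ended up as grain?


HI = grain_yield / biomass
   = 4137.21 / 15323
   = 0.27


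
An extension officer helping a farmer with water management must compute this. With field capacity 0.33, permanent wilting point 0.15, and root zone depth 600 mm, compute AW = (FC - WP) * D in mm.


AW = (FC - WP) * D
   = (0.33 - 0.15) * 600
   = 0.18 * 600
   = 108 mm


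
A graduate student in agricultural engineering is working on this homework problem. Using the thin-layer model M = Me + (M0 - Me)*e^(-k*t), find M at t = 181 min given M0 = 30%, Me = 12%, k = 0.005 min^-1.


M = Me + (M0 - Me) * e^(-k*t)
  = 12 + (30 - 12) * e^(-0.005*181)
  = 12 + 18 * e^(-0.905)
  = 12 + 18 * 0.40454
  = 12 + 7.2818
  = 19.28%


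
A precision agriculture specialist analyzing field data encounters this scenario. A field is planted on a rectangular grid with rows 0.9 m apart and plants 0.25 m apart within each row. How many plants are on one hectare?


D = 10000 / (row_sp * plant_sp)
  = 10000 / (0.9 * 0.25)
  = 10000 / 0.2250
  = 44444.44 plants/ha


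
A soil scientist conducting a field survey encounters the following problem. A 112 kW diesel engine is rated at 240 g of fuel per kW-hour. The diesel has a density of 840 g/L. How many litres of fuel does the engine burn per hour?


FC = P * BSFC / rho_fuel
   = 112 * 240 / 840
   = 26880 / 840
   = 32 L/h


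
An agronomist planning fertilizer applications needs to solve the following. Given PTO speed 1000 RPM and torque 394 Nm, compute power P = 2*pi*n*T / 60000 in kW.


P = 2*pi*n*T / 60000
  = 2*pi * 1000 * 394 / 60000
  = 2475575.01 / 60000
  = 41.26 kW


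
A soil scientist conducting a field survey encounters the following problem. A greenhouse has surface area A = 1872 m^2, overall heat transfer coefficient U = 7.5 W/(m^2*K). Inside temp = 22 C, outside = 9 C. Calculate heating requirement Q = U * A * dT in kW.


dT = 22 - (9) = 13 K
Q = U * A * dT
  = 7.5 * 1872 * 13
  = 182520 W = 182.52 kW


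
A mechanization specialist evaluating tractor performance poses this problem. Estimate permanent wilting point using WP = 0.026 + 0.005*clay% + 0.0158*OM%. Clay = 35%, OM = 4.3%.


WP = 0.026 + 0.005*35 + 0.0158*4.3
   = 0.026 + 0.1750 + 0.0679
   = 0.2689


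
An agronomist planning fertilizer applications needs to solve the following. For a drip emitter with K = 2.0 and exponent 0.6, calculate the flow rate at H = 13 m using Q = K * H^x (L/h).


Q = K * H^x
  = 2.0 * 13^0.6
  = 2.0 * 4.6598
  = 9.32 L/h


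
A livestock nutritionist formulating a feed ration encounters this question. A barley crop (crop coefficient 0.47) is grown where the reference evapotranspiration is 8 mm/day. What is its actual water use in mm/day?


ETc = Kc * ET0
    = 0.47 * 8
    = 3.76 mm/day


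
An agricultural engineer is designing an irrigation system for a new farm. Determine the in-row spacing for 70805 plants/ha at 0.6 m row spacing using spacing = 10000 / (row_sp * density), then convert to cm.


spacing = 10000 / (row_sp * density)
        = 10000 / (0.6 * 70805)
        = 10000 / 42483
        = 0.23539 m = 23.54 cm


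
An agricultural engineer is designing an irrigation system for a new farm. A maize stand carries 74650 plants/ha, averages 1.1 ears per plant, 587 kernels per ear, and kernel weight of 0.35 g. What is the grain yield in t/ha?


Y = density * ears * kernels * kw
  = 74650 * 1.1 * 587 * 0.35 g/ha
  = 16870526.75 g/ha
  = 16870.53 kg/ha = 16.87 t/ha


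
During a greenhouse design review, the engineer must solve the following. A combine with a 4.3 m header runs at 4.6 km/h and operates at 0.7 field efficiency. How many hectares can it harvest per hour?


C = w * v * eta_f / 10
  = 4.3 * 4.6 * 0.7 / 10
  = 13.85 / 10
  = 1.38 ha/h


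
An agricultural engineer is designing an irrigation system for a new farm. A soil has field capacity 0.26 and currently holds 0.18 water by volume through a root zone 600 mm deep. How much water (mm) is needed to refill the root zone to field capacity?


SMD = (FC - theta) * D
    = (0.26 - 0.18) * 600
    = 0.080 * 600
    = 48 mm


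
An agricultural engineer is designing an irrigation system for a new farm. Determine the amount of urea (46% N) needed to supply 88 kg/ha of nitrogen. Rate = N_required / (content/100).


Rate = N_required / (N_content / 100)
     = 88 / (46 / 100)
     = 88 / 0.46
     = 191.30 kg/ha


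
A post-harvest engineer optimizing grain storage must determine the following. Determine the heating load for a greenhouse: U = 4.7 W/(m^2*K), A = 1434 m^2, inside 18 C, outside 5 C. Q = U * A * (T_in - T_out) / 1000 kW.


dT = 18 - (5) = 13 K
Q = U * A * dT
  = 4.7 * 1434 * 13
  = 87617.40 W = 87.62 kW


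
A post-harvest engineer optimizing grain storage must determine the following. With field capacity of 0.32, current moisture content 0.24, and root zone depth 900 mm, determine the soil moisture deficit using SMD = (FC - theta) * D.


SMD = (FC - theta) * D
    = (0.32 - 0.24) * 900
    = 0.080 * 900
    = 72 mm


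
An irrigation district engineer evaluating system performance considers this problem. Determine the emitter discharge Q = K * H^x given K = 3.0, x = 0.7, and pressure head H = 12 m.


Q = K * H^x
  = 3.0 * 12^0.7
  = 3.0 * 5.6941
  = 17.08 L/h


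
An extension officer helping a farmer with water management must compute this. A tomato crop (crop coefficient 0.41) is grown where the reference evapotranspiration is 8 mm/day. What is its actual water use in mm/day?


ETc = Kc * ET0
    = 0.41 * 8
    = 3.28 mm/day


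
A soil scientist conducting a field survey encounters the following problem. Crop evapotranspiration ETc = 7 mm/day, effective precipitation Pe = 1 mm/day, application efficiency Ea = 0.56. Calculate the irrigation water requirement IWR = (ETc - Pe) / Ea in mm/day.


IWR = (ETc - Pe) / Ea
    = (7 - 1) / 0.56
    = 6 / 0.56
    = 10.71 mm/day


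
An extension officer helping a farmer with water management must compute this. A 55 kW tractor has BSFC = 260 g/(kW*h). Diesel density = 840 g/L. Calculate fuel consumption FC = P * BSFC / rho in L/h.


FC = P * BSFC / rho_fuel
   = 55 * 260 / 840
   = 14300 / 840
   = 17.02 L/h


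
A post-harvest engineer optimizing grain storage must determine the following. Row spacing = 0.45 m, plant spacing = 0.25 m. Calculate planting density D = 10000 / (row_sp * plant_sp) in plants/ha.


D = 10000 / (row_sp * plant_sp)
  = 10000 / (0.45 * 0.25)
  = 10000 / 0.1125
  = 88888.89 plants/ha


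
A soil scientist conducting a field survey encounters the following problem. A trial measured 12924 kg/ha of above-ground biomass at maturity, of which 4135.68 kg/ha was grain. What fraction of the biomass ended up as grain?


HI = grain_yield / biomass
   = 4135.68 / 12924
   = 0.32


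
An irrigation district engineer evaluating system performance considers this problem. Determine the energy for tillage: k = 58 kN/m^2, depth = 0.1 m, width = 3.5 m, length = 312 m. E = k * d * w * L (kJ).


E = k * d * w * L
  = 58 * 0.1 * 3.5 * 312
  = 6333.60 kJ


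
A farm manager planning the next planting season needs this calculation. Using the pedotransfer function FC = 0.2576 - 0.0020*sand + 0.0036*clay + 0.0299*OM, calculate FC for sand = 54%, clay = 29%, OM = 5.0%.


FC = 0.2576 - 0.0020*54 + 0.0036*29 + 0.0299*5.0
   = 0.2576 - 0.1080 + 0.1044 + 0.1495
   = 0.4035


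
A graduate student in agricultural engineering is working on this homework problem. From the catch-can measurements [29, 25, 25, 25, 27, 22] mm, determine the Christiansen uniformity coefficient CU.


xbar = 153 / 6 = 25.500
sum|xi - xbar| = 10
CU = 100 * (1 - 10 / (6 * 25.500))
   = 100 * (1 - 0.0654)
   = 93.46%


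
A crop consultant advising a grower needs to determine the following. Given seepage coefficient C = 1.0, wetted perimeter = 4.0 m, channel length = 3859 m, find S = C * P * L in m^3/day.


S = C * P * L
  = 1.0 * 4.0 * 3859
  = 15436 m^3/day


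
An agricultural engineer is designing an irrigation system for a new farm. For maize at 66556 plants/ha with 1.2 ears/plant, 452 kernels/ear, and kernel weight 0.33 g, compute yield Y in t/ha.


Y = density * ears * kernels * kw
  = 66556 * 1.2 * 452 * 0.33 g/ha
  = 11912991.55 g/ha
  = 11912.99 kg/ha = 11.91 t/ha
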